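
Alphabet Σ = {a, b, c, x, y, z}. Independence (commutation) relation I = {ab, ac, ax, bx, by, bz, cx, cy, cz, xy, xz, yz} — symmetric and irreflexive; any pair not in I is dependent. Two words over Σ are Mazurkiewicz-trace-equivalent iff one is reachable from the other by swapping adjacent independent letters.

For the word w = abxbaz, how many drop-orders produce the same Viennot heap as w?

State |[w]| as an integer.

#0=a has no predecessor
#1=b has no predecessor
#2=x has no predecessor
#3=b depends on [1:b]
#4=a depends on [0:a]
#5=z depends on [4:a]
sources: [0:a, 1:b, 2:x]
N(rest) = Σ N(rest − s) over sources s of rest; N(one piece) = 1:
  size 1 → [2]=1  [3]=1  [5]=1
  size 2 → [1,3]=1  [2,3]=2  [2,5]=2  [3,5]=2  [4,5]=1
  size 3 → [0,4,5]=1  [1,2,3]=3  [1,3,5]=3  [2,3,5]=6  [2,4,5]=3  [3,4,5]=3
  size 4 → [0,2,4,5]=4  [0,3,4,5]=4  [1,2,3,5]=12  [1,3,4,5]=6  [2,3,4,5]=12
  first=0(a) contributes 30
  first=1(b) contributes 20
  first=2(x) contributes 10
|[w]| = 60

60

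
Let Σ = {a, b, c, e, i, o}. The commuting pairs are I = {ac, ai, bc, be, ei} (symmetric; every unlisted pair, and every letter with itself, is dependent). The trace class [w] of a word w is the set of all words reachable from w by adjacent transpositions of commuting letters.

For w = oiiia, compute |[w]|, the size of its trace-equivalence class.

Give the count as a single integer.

#0=o has no predecessor
#1=i depends on [0:o]
#2=i depends on [1:i]
#3=i depends on [2:i]
#4=a depends on [0:o]
sources: [0:o]
N(rest) = Σ N(rest − s) over sources s of rest; N(one piece) = 1:
  size 1 → [3]=1  [4]=1
  size 2 → [2,3]=1  [3,4]=2
  size 3 → [1,2,3]=1  [2,3,4]=3
  first=0(o) contributes 4

4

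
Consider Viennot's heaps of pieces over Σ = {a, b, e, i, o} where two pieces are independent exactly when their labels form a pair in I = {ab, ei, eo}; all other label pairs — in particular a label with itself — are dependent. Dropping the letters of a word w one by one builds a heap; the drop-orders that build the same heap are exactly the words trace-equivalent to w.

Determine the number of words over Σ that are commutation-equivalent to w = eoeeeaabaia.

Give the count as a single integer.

piece 0:e — minimal
piece 1:o — minimal
piece 2:e rests on {0:e}
piece 3:e rests on {2:e}
piece 4:e rests on {3:e}
piece 5:a rests on {1:o, 4:e}
piece 6:a rests on {5:a}
piece 7:b rests on {1:o, 4:e}
piece 8:a rests on {6:a}
piece 9:i rests on {7:b, 8:a}
piece 10:a rests on {9:i}
minimal pieces: {0:e, 1:o}
ways to finish when only these pieces remain (= sum over removing one remaining piece with nothing left below it):
  1 left: {10}→1
  2 left: {9,10}→1
  3 left: {7,9,10}→1  {8,9,10}→1
  4 left: {6,8,9,10}→1  {7,8,9,10}→2
  5 left: {5,6,8,9,10}→1  {6,7,8,9,10}→3
  6 left: {5,6,7,8,9,10}→4
  7 left: {1,5,6,7,8,9,10}→4  {4,5,6,7,8,9,10}→4
  8 left: {1,4,5,6,7,8,9,10}→8  {3,4,5,6,7,8,9,10}→4
  9 left: {1,3,4,5,6,7,8,9,10}→12  {2,3,4,5,6,7,8,9,10}→4
  placing 0:e first → 16 extensions
  placing 1:o first → 4 extensions
total linear extensions = 20

20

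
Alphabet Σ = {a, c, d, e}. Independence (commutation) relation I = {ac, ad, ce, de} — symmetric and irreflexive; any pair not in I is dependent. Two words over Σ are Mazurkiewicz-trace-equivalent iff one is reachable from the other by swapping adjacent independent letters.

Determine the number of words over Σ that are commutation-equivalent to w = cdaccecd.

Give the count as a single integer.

28

piece 0:c — minimal
piece 1:d rests on {0:c}
piece 2:a — minimal
piece 3:c rests on {1:d}
piece 4:c rests on {3:c}
piece 5:e rests on {2:a}
piece 6:c rests on {4:c}
piece 7:d rests on {6:c}
minimal pieces: {0:c, 2:a}
ways to finish when only these pieces remain (= sum over removing one remaining piece with nothing left below it):
  1 left: {5}→1  {7}→1
  2 left: {2,5}→1  {5,7}→2  {6,7}→1
  3 left: {2,5,7}→3  {4,6,7}→1  {5,6,7}→3
  4 left: {2,5,6,7}→6  {3,4,6,7}→1  {4,5,6,7}→4
  5 left: {1,3,4,6,7}→1  {2,4,5,6,7}→10  {3,4,5,6,7}→5
  6 left: {0,1,3,4,6,7}→1  {1,3,4,5,6,7}→6  {2,3,4,5,6,7}→15
  placing 0:c first → 21 extensions
  placing 2:a first → 7 extensions
total linear extensions = 28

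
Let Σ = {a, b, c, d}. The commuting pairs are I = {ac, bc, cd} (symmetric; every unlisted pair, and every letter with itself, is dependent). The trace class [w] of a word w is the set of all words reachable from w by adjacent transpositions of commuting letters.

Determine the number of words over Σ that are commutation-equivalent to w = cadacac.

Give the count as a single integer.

drop 0:c onto floor
drop 1:a onto floor
drop 2:d onto {1:a}
drop 3:a onto {2:d}
drop 4:c onto {0:c}
drop 5:a onto {3:a}
drop 6:c onto {4:c}
ground layer = {0:c, 1:a}
drop-orders for the pieces not yet dropped (sum over which currently-grounded one goes next):
  1 to go: {5} 1  {6} 1
  2 to go: {3,5} 1  {4,6} 1  {5,6} 2
  3 to go: {0,4,6} 1  {2,3,5} 1  {3,5,6} 3  {4,5,6} 3
  4 to go: {0,4,5,6} 4  {1,2,3,5} 1  {2,3,5,6} 4  {3,4,5,6} 6
  5 to go: {0,3,4,5,6} 10  {1,2,3,5,6} 5  {2,3,4,5,6} 10
  if 0:c drops first: 15 orders
  if 1:a drops first: 20 orders
heap linearizations: 35

35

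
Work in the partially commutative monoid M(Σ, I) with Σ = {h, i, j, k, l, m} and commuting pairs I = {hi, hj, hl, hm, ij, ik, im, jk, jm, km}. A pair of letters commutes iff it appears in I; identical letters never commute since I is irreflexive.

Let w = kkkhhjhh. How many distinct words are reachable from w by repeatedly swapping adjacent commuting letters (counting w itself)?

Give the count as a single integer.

8

piece 0:k — minimal
piece 1:k rests on {0:k}
piece 2:k rests on {1:k}
piece 3:h rests on {2:k}
piece 4:h rests on {3:h}
piece 5:j — minimal
piece 6:h rests on {4:h}
piece 7:h rests on {6:h}
minimal pieces: {0:k, 5:j}
ways to finish when only these pieces remain (= sum over removing one remaining piece with nothing left below it):
  1 left: {5}→1  {7}→1
  2 left: {5,7}→2  {6,7}→1
  3 left: {4,6,7}→1  {5,6,7}→3
  4 left: {3,4,6,7}→1  {4,5,6,7}→4
  5 left: {2,3,4,6,7}→1  {3,4,5,6,7}→5
  6 left: {1,2,3,4,6,7}→1  {2,3,4,5,6,7}→6
  placing 0:k first → 7 extensions
  placing 5:j first → 1 extensions
total linear extensions = 8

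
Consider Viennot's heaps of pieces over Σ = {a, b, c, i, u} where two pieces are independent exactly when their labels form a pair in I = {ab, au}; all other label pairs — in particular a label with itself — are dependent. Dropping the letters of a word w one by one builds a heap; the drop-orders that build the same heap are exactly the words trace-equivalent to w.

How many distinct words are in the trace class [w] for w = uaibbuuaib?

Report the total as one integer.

0(u) covers ∅
1(a) covers ∅
2(i) covers 0:u, 1:a
3(b) covers 2:i
4(b) covers 3:b
5(u) covers 4:b
6(u) covers 5:u
7(a) covers 2:i
8(i) covers 6:u, 7:a
9(b) covers 8:i
floor of heap: 0:u, 1:a
completions by unplaced set U, small U first (add the entries for U minus each lowest piece of U):
  |U|=1: {9}:1
  |U|=2: {8,9}:1
  |U|=3: {6,8,9}:1  {7,8,9}:1
  |U|=4: {5,6,8,9}:1  {6,7,8,9}:2
  |U|=5: {4,5,6,8,9}:1  {5,6,7,8,9}:3
  |U|=6: {3,4,5,6,8,9}:1  {4,5,6,7,8,9}:4
  |U|=7: {3,4,5,6,7,8,9}:5
  |U|=8: {2,3,4,5,6,7,8,9}:5
  start at 0(u): 5
  start at 1(a): 5
sum over floor = 10

10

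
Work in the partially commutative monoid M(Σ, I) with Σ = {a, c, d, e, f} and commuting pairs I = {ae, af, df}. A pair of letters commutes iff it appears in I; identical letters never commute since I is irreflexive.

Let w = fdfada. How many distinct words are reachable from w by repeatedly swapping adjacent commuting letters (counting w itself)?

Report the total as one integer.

15

piece 0:f — minimal
piece 1:d — minimal
piece 2:f rests on {0:f}
piece 3:a rests on {1:d}
piece 4:d rests on {3:a}
piece 5:a rests on {4:d}
minimal pieces: {0:f, 1:d}
ways to finish when only these pieces remain (= sum over removing one remaining piece with nothing left below it):
  1 left: {2}→1  {5}→1
  2 left: {0,2}→1  {2,5}→2  {4,5}→1
  3 left: {0,2,5}→3  {2,4,5}→3  {3,4,5}→1
  4 left: {0,2,4,5}→6  {1,3,4,5}→1  {2,3,4,5}→4
  placing 0:f first → 5 extensions
  placing 1:d first → 10 extensions
total linear extensions = 15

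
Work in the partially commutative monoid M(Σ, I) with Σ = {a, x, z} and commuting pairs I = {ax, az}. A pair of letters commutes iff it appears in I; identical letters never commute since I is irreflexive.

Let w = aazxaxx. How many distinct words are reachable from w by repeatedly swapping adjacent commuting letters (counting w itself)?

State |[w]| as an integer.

piece 0:a — minimal
piece 1:a rests on {0:a}
piece 2:z — minimal
piece 3:x rests on {2:z}
piece 4:a rests on {1:a}
piece 5:x rests on {3:x}
piece 6:x rests on {5:x}
minimal pieces: {0:a, 2:z}
ways to finish when only these pieces remain (= sum over removing one remaining piece with nothing left below it):
  1 left: {4}→1  {6}→1
  2 left: {1,4}→1  {4,6}→2  {5,6}→1
  3 left: {0,1,4}→1  {1,4,6}→3  {3,5,6}→1  {4,5,6}→3
  4 left: {0,1,4,6}→4  {1,4,5,6}→6  {2,3,5,6}→1  {3,4,5,6}→4
  5 left: {0,1,4,5,6}→10  {1,3,4,5,6}→10  {2,3,4,5,6}→5
  placing 0:a first → 15 extensions
  placing 2:z first → 20 extensions
total linear extensions = 35

35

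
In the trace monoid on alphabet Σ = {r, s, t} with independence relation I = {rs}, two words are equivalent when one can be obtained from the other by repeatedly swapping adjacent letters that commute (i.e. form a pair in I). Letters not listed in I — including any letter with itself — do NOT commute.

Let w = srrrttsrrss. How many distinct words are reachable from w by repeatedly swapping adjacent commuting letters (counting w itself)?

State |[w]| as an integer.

piece 0:s — minimal
piece 1:r — minimal
piece 2:r rests on {1:r}
piece 3:r rests on {2:r}
piece 4:t rests on {0:s, 3:r}
piece 5:t rests on {4:t}
piece 6:s rests on {5:t}
piece 7:r rests on {5:t}
piece 8:r rests on {7:r}
piece 9:s rests on {6:s}
piece 10:s rests on {9:s}
minimal pieces: {0:s, 1:r}
ways to finish when only these pieces remain (= sum over removing one remaining piece with nothing left below it):
  1 left: {8}→1  {10}→1
  2 left: {7,8}→1  {8,10}→2  {9,10}→1
  3 left: {6,9,10}→1  {7,8,10}→3  {8,9,10}→3
  4 left: {6,8,9,10}→4  {7,8,9,10}→6
  5 left: {6,7,8,9,10}→10
  6 left: {5,6,7,8,9,10}→10
  7 left: {4,5,6,7,8,9,10}→10
  8 left: {0,4,5,6,7,8,9,10}→10  {3,4,5,6,7,8,9,10}→10
  9 left: {0,3,4,5,6,7,8,9,10}→20  {2,3,4,5,6,7,8,9,10}→10
  placing 0:s first → 10 extensions
  placing 1:r first → 30 extensions
total linear extensions = 40

40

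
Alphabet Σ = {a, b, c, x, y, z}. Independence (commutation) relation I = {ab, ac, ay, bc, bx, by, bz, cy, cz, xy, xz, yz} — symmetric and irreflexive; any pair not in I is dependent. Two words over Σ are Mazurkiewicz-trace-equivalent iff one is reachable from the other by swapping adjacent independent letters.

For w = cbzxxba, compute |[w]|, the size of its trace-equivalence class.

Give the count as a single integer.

#0=c has no predecessor
#1=b has no predecessor
#2=z has no predecessor
#3=x depends on [0:c]
#4=x depends on [3:x]
#5=b depends on [1:b]
#6=a depends on [2:z, 4:x]
sources: [0:c, 1:b, 2:z]
N(rest) = Σ N(rest − s) over sources s of rest; N(one piece) = 1:
  size 1 → [5]=1  [6]=1
  size 2 → [1,5]=1  [2,6]=1  [4,6]=1  [5,6]=2
  size 3 → [1,5,6]=3  [2,4,6]=2  [2,5,6]=3  [3,4,6]=1  [4,5,6]=3
  size 4 → [0,3,4,6]=1  [1,2,5,6]=6  [1,4,5,6]=6  [2,3,4,6]=3  [2,4,5,6]=8  [3,4,5,6]=4
  size 5 → [0,2,3,4,6]=4  [0,3,4,5,6]=5  [1,2,4,5,6]=20  [1,3,4,5,6]=10  [2,3,4,5,6]=15
  first=0(c) contributes 45
  first=1(b) contributes 24
  first=2(z) contributes 15
|[w]| = 84

84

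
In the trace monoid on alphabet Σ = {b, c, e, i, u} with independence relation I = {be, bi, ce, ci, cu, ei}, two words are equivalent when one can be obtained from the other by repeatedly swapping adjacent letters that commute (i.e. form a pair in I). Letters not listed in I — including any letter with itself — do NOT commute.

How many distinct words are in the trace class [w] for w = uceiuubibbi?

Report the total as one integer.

piece 0:u — minimal
piece 1:c — minimal
piece 2:e rests on {0:u}
piece 3:i rests on {0:u}
piece 4:u rests on {2:e, 3:i}
piece 5:u rests on {4:u}
piece 6:b rests on {1:c, 5:u}
piece 7:i rests on {5:u}
piece 8:b rests on {6:b}
piece 9:b rests on {8:b}
piece 10:i rests on {7:i}
minimal pieces: {0:u, 1:c}
ways to finish when only these pieces remain (= sum over removing one remaining piece with nothing left below it):
  1 left: {9}→1  {10}→1
  2 left: {7,10}→1  {8,9}→1  {9,10}→2
  3 left: {6,8,9}→1  {7,9,10}→3  {8,9,10}→3
  4 left: {1,6,8,9}→1  {6,8,9,10}→4  {7,8,9,10}→6
  5 left: {1,6,8,9,10}→5  {6,7,8,9,10}→10
  6 left: {1,6,7,8,9,10}→15  {5,6,7,8,9,10}→10
  7 left: {1,5,6,7,8,9,10}→25  {4,5,6,7,8,9,10}→10
  8 left: {1,4,5,6,7,8,9,10}→35  {2,4,5,6,7,8,9,10}→10  {3,4,5,6,7,8,9,10}→10
  9 left: {1,2,4,5,6,7,8,9,10}→45  {1,3,4,5,6,7,8,9,10}→45  {2,3,4,5,6,7,8,9,10}→20
  placing 0:u first → 110 extensions
  placing 1:c first → 20 extensions
total linear extensions = 130

130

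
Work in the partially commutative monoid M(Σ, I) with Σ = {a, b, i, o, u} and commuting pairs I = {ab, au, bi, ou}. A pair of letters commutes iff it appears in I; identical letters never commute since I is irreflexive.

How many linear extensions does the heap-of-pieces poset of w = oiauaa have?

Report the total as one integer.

4

#0=o has no predecessor
#1=i depends on [0:o]
#2=a depends on [1:i]
#3=u depends on [1:i]
#4=a depends on [2:a]
#5=a depends on [4:a]
sources: [0:o]
N(rest) = Σ N(rest − s) over sources s of rest; N(one piece) = 1:
  size 1 → [3]=1  [5]=1
  size 2 → [3,5]=2  [4,5]=1
  size 3 → [2,4,5]=1  [3,4,5]=3
  size 4 → [2,3,4,5]=4
  first=0(o) contributes 4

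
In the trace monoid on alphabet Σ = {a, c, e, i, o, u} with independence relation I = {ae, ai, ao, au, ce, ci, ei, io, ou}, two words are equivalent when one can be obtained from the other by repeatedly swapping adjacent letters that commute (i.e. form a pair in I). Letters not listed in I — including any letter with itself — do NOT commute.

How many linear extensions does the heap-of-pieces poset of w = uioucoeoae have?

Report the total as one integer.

piece 0:u — minimal
piece 1:i rests on {0:u}
piece 2:o — minimal
piece 3:u rests on {1:i}
piece 4:c rests on {2:o, 3:u}
piece 5:o rests on {4:c}
piece 6:e rests on {5:o}
piece 7:o rests on {6:e}
piece 8:a rests on {4:c}
piece 9:e rests on {7:o}
minimal pieces: {0:u, 2:o}
ways to finish when only these pieces remain (= sum over removing one remaining piece with nothing left below it):
  1 left: {8}→1  {9}→1
  2 left: {7,9}→1  {8,9}→2
  3 left: {6,7,9}→1  {7,8,9}→3
  4 left: {5,6,7,9}→1  {6,7,8,9}→4
  5 left: {5,6,7,8,9}→5
  6 left: {4,5,6,7,8,9}→5
  7 left: {2,4,5,6,7,8,9}→5  {3,4,5,6,7,8,9}→5
  8 left: {1,3,4,5,6,7,8,9}→5  {2,3,4,5,6,7,8,9}→10
  placing 0:u first → 15 extensions
  placing 2:o first → 5 extensions
total linear extensions = 20

20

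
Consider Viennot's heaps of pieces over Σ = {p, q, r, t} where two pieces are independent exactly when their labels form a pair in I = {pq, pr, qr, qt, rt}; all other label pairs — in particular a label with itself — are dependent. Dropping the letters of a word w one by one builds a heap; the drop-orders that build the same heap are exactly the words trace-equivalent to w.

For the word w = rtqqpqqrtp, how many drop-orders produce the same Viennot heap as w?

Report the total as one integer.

#0=r has no predecessor
#1=t has no predecessor
#2=q has no predecessor
#3=q depends on [2:q]
#4=p depends on [1:t]
#5=q depends on [3:q]
#6=q depends on [5:q]
#7=r depends on [0:r]
#8=t depends on [4:p]
#9=p depends on [8:t]
sources: [0:r, 1:t, 2:q]
N(rest) = Σ N(rest − s) over sources s of rest; N(one piece) = 1:
  size 1 → [6]=1  [7]=1  [9]=1
  size 2 → [0,7]=1  [5,6]=1  [6,7]=2  [6,9]=2  [7,9]=2  [8,9]=1
  size 3 → [0,6,7]=3  [0,7,9]=3  [3,5,6]=1  [4,8,9]=1  [5,6,7]=3  [5,6,9]=3  [6,7,9]=6  [6,8,9]=3  [7,8,9]=3
  size 4 → [0,5,6,7]=6  [0,6,7,9]=12  [0,7,8,9]=6  [1,4,8,9]=1  [2,3,5,6]=1  [3,5,6,7]=4  [3,5,6,9]=4  [4,6,8,9]=4  [4,7,8,9]=4  [5,6,7,9]=12  [5,6,8,9]=6  [6,7,8,9]=12
  size 5 → [0,3,5,6,7]=10  [0,4,7,8,9]=10  [0,5,6,7,9]=30  [0,6,7,8,9]=30  [1,4,6,8,9]=5  [1,4,7,8,9]=5  [2,3,5,6,7]=5  [2,3,5,6,9]=5  [3,5,6,7,9]=20  [3,5,6,8,9]=10  [4,5,6,8,9]=10  [4,6,7,8,9]=20  [5,6,7,8,9]=30
  size 6 → [0,1,4,7,8,9]=15  [0,2,3,5,6,7]=15  [0,3,5,6,7,9]=60  [0,4,6,7,8,9]=60  [0,5,6,7,8,9]=90  [1,4,5,6,8,9]=15  [1,4,6,7,8,9]=30  [2,3,5,6,7,9]=30  [2,3,5,6,8,9]=15  [3,4,5,6,8,9]=20  [3,5,6,7,8,9]=60  [4,5,6,7,8,9]=60
  size 7 → [0,1,4,6,7,8,9]=105  [0,2,3,5,6,7,9]=105  [0,3,5,6,7,8,9]=210  [0,4,5,6,7,8,9]=210  [1,3,4,5,6,8,9]=35  [1,4,5,6,7,8,9]=105  [2,3,4,5,6,8,9]=35  [2,3,5,6,7,8,9]=105  [3,4,5,6,7,8,9]=140
  size 8 → [0,1,4,5,6,7,8,9]=420  [0,2,3,5,6,7,8,9]=420  [0,3,4,5,6,7,8,9]=560  [1,2,3,4,5,6,8,9]=70  [1,3,4,5,6,7,8,9]=280  [2,3,4,5,6,7,8,9]=280
  first=0(r) contributes 630
  first=1(t) contributes 1260
  first=2(q) contributes 1260
|[w]| = 3150

3150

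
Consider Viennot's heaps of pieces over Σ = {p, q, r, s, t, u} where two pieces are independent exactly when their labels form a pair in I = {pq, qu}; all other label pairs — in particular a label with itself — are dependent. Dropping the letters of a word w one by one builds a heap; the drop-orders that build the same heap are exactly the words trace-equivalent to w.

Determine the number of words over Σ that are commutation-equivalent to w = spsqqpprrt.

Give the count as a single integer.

drop 0:s onto floor
drop 1:p onto {0:s}
drop 2:s onto {1:p}
drop 3:q onto {2:s}
drop 4:q onto {3:q}
drop 5:p onto {2:s}
drop 6:p onto {5:p}
drop 7:r onto {4:q, 6:p}
drop 8:r onto {7:r}
drop 9:t onto {8:r}
ground layer = {0:s}
drop-orders for the pieces not yet dropped (sum over which currently-grounded one goes next):
  1 to go: {9} 1
  2 to go: {8,9} 1
  3 to go: {7,8,9} 1
  4 to go: {4,7,8,9} 1  {6,7,8,9} 1
  5 to go: {3,4,7,8,9} 1  {4,6,7,8,9} 2  {5,6,7,8,9} 1
  6 to go: {3,4,6,7,8,9} 3  {4,5,6,7,8,9} 3
  7 to go: {3,4,5,6,7,8,9} 6
  8 to go: {2,3,4,5,6,7,8,9} 6
  if 0:s drops first: 6 orders

6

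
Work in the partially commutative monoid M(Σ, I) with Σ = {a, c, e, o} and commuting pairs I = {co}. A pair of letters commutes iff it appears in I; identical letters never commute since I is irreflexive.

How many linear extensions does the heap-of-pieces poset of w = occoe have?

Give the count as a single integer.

6

piece 0:o — minimal
piece 1:c — minimal
piece 2:c rests on {1:c}
piece 3:o rests on {0:o}
piece 4:e rests on {2:c, 3:o}
minimal pieces: {0:o, 1:c}
ways to finish when only these pieces remain (= sum over removing one remaining piece with nothing left below it):
  1 left: {4}→1
  2 left: {2,4}→1  {3,4}→1
  3 left: {0,3,4}→1  {1,2,4}→1  {2,3,4}→2
  placing 0:o first → 3 extensions
  placing 1:c first → 3 extensions
total linear extensions = 6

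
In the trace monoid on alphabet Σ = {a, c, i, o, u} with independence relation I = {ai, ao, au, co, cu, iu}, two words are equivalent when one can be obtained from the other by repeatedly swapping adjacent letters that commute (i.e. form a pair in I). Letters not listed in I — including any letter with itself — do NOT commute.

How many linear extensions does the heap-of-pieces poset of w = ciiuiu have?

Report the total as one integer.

15

piece 0:c — minimal
piece 1:i rests on {0:c}
piece 2:i rests on {1:i}
piece 3:u — minimal
piece 4:i rests on {2:i}
piece 5:u rests on {3:u}
minimal pieces: {0:c, 3:u}
ways to finish when only these pieces remain (= sum over removing one remaining piece with nothing left below it):
  1 left: {4}→1  {5}→1
  2 left: {2,4}→1  {3,5}→1  {4,5}→2
  3 left: {1,2,4}→1  {2,4,5}→3  {3,4,5}→3
  4 left: {0,1,2,4}→1  {1,2,4,5}→4  {2,3,4,5}→6
  placing 0:c first → 10 extensions
  placing 3:u first → 5 extensions
total linear extensions = 15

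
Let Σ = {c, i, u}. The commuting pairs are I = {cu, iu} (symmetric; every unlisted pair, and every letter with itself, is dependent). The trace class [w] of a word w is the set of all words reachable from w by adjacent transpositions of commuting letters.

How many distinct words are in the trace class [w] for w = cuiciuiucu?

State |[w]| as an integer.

#0=c has no predecessor
#1=u has no predecessor
#2=i depends on [0:c]
#3=c depends on [2:i]
#4=i depends on [3:c]
#5=u depends on [1:u]
#6=i depends on [4:i]
#7=u depends on [5:u]
#8=c depends on [6:i]
#9=u depends on [7:u]
sources: [0:c, 1:u]
N(rest) = Σ N(rest − s) over sources s of rest; N(one piece) = 1:
  size 1 → [8]=1  [9]=1
  size 2 → [6,8]=1  [7,9]=1  [8,9]=2
  size 3 → [4,6,8]=1  [5,7,9]=1  [6,8,9]=3  [7,8,9]=3
  size 4 → [1,5,7,9]=1  [3,4,6,8]=1  [4,6,8,9]=4  [5,7,8,9]=4  [6,7,8,9]=6
  size 5 → [1,5,7,8,9]=5  [2,3,4,6,8]=1  [3,4,6,8,9]=5  [4,6,7,8,9]=10  [5,6,7,8,9]=10
  size 6 → [0,2,3,4,6,8]=1  [1,5,6,7,8,9]=15  [2,3,4,6,8,9]=6  [3,4,6,7,8,9]=15  [4,5,6,7,8,9]=20
  size 7 → [0,2,3,4,6,8,9]=7  [1,4,5,6,7,8,9]=35  [2,3,4,6,7,8,9]=21  [3,4,5,6,7,8,9]=35
  size 8 → [0,2,3,4,6,7,8,9]=28  [1,3,4,5,6,7,8,9]=70  [2,3,4,5,6,7,8,9]=56
  first=0(c) contributes 126
  first=1(u) contributes 84
|[w]| = 210

210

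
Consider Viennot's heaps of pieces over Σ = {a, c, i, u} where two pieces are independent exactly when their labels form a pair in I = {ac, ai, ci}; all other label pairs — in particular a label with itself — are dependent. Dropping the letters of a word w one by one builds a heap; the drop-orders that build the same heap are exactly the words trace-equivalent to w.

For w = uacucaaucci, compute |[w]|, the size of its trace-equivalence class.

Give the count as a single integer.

18

piece 0:u — minimal
piece 1:a rests on {0:u}
piece 2:c rests on {0:u}
piece 3:u rests on {1:a, 2:c}
piece 4:c rests on {3:u}
piece 5:a rests on {3:u}
piece 6:a rests on {5:a}
piece 7:u rests on {4:c, 6:a}
piece 8:c rests on {7:u}
piece 9:c rests on {8:c}
piece 10:i rests on {7:u}
minimal pieces: {0:u}
ways to finish when only these pieces remain (= sum over removing one remaining piece with nothing left below it):
  1 left: {9}→1  {10}→1
  2 left: {8,9}→1  {9,10}→2
  3 left: {8,9,10}→3
  4 left: {7,8,9,10}→3
  5 left: {4,7,8,9,10}→3  {6,7,8,9,10}→3
  6 left: {4,6,7,8,9,10}→6  {5,6,7,8,9,10}→3
  7 left: {4,5,6,7,8,9,10}→9
  8 left: {3,4,5,6,7,8,9,10}→9
  9 left: {1,3,4,5,6,7,8,9,10}→9  {2,3,4,5,6,7,8,9,10}→9
  placing 0:u first → 18 extensions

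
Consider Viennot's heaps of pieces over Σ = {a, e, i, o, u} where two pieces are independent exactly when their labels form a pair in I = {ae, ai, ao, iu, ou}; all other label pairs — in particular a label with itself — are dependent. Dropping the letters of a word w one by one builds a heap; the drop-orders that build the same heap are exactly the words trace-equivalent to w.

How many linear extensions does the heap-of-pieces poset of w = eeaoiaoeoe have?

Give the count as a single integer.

45

drop 0:e onto floor
drop 1:e onto {0:e}
drop 2:a onto floor
drop 3:o onto {1:e}
drop 4:i onto {3:o}
drop 5:a onto {2:a}
drop 6:o onto {4:i}
drop 7:e onto {6:o}
drop 8:o onto {7:e}
drop 9:e onto {8:o}
ground layer = {0:e, 2:a}
drop-orders for the pieces not yet dropped (sum over which currently-grounded one goes next):
  1 to go: {5} 1  {9} 1
  2 to go: {2,5} 1  {5,9} 2  {8,9} 1
  3 to go: {2,5,9} 3  {5,8,9} 3  {7,8,9} 1
  4 to go: {2,5,8,9} 6  {5,7,8,9} 4  {6,7,8,9} 1
  5 to go: {2,5,7,8,9} 10  {4,6,7,8,9} 1  {5,6,7,8,9} 5
  6 to go: {2,5,6,7,8,9} 15  {3,4,6,7,8,9} 1  {4,5,6,7,8,9} 6
  7 to go: {1,3,4,6,7,8,9} 1  {2,4,5,6,7,8,9} 21  {3,4,5,6,7,8,9} 7
  8 to go: {0,1,3,4,6,7,8,9} 1  {1,3,4,5,6,7,8,9} 8  {2,3,4,5,6,7,8,9} 28
  if 0:e drops first: 36 orders
  if 2:a drops first: 9 orders
heap linearizations: 45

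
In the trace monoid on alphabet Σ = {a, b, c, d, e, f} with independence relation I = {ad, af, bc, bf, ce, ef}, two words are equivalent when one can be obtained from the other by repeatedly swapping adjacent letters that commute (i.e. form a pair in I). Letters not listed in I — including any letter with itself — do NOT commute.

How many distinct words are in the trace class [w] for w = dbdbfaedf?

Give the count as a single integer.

0(d) covers ∅
1(b) covers 0:d
2(d) covers 1:b
3(b) covers 2:d
4(f) covers 2:d
5(a) covers 3:b
6(e) covers 5:a
7(d) covers 4:f, 6:e
8(f) covers 7:d
floor of heap: 0:d
completions by unplaced set U, small U first (add the entries for U minus each lowest piece of U):
  |U|=1: {8}:1
  |U|=2: {7,8}:1
  |U|=3: {4,7,8}:1  {6,7,8}:1
  |U|=4: {4,6,7,8}:2  {5,6,7,8}:1
  |U|=5: {3,5,6,7,8}:1  {4,5,6,7,8}:3
  |U|=6: {3,4,5,6,7,8}:4
  |U|=7: {2,3,4,5,6,7,8}:4
  start at 0(d): 4

4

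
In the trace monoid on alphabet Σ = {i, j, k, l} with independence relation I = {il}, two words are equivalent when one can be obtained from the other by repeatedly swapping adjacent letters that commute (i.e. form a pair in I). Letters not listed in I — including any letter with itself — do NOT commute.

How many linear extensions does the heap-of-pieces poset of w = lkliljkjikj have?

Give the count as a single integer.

0(l) covers ∅
1(k) covers 0:l
2(l) covers 1:k
3(i) covers 1:k
4(l) covers 2:l
5(j) covers 3:i, 4:l
6(k) covers 5:j
7(j) covers 6:k
8(i) covers 7:j
9(k) covers 8:i
10(j) covers 9:k
floor of heap: 0:l
completions by unplaced set U, small U first (add the entries for U minus each lowest piece of U):
  |U|=1: {10}:1
  |U|=2: {9,10}:1
  |U|=3: {8,9,10}:1
  |U|=4: {7,8,9,10}:1
  |U|=5: {6,7,8,9,10}:1
  |U|=6: {5,6,7,8,9,10}:1
  |U|=7: {3,5,6,7,8,9,10}:1  {4,5,6,7,8,9,10}:1
  |U|=8: {2,4,5,6,7,8,9,10}:1  {3,4,5,6,7,8,9,10}:2
  |U|=9: {2,3,4,5,6,7,8,9,10}:3
  start at 0(l): 3

3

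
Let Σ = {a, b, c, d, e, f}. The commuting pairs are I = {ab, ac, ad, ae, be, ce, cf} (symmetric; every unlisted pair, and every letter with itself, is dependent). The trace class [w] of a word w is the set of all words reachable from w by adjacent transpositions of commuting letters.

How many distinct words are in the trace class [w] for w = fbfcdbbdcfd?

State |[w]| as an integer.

4

drop 0:f onto floor
drop 1:b onto {0:f}
drop 2:f onto {1:b}
drop 3:c onto {1:b}
drop 4:d onto {2:f, 3:c}
drop 5:b onto {4:d}
drop 6:b onto {5:b}
drop 7:d onto {6:b}
drop 8:c onto {7:d}
drop 9:f onto {7:d}
drop 10:d onto {8:c, 9:f}
ground layer = {0:f}
drop-orders for the pieces not yet dropped (sum over which currently-grounded one goes next):
  1 to go: {10} 1
  2 to go: {8,10} 1  {9,10} 1
  3 to go: {8,9,10} 2
  4 to go: {7,8,9,10} 2
  5 to go: {6,7,8,9,10} 2
  6 to go: {5,6,7,8,9,10} 2
  7 to go: {4,5,6,7,8,9,10} 2
  8 to go: {2,4,5,6,7,8,9,10} 2  {3,4,5,6,7,8,9,10} 2
  9 to go: {2,3,4,5,6,7,8,9,10} 4
  if 0:f drops first: 4 orders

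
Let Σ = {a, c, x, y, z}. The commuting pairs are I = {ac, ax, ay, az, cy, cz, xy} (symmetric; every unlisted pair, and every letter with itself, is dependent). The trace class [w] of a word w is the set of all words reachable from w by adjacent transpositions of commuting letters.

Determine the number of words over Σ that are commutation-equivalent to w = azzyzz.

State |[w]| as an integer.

drop 0:a onto floor
drop 1:z onto floor
drop 2:z onto {1:z}
drop 3:y onto {2:z}
drop 4:z onto {3:y}
drop 5:z onto {4:z}
ground layer = {0:a, 1:z}
drop-orders for the pieces not yet dropped (sum over which currently-grounded one goes next):
  1 to go: {0} 1  {5} 1
  2 to go: {0,5} 2  {4,5} 1
  3 to go: {0,4,5} 3  {3,4,5} 1
  4 to go: {0,3,4,5} 4  {2,3,4,5} 1
  if 0:a drops first: 1 orders
  if 1:z drops first: 5 orders
heap linearizations: 6

6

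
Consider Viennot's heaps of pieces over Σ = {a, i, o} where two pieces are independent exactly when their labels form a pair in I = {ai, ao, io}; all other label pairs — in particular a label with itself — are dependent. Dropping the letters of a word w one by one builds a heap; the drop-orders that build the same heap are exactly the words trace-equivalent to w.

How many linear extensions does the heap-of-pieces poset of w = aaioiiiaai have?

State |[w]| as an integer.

1260

drop 0:a onto floor
drop 1:a onto {0:a}
drop 2:i onto floor
drop 3:o onto floor
drop 4:i onto {2:i}
drop 5:i onto {4:i}
drop 6:i onto {5:i}
drop 7:a onto {1:a}
drop 8:a onto {7:a}
drop 9:i onto {6:i}
ground layer = {0:a, 2:i, 3:o}
drop-orders for the pieces not yet dropped (sum over which currently-grounded one goes next):
  1 to go: {3} 1  {8} 1  {9} 1
  2 to go: {3,8} 2  {3,9} 2  {6,9} 1  {7,8} 1  {8,9} 2
  3 to go: {1,7,8} 1  {3,6,9} 3  {3,7,8} 3  {3,8,9} 6  {5,6,9} 1  {6,8,9} 3  {7,8,9} 3
  4 to go: {0,1,7,8} 1  {1,3,7,8} 4  {1,7,8,9} 4  {3,5,6,9} 4  {3,6,8,9} 12  {3,7,8,9} 12  {4,5,6,9} 1  {5,6,8,9} 4  {6,7,8,9} 6
  5 to go: {0,1,3,7,8} 5  {0,1,7,8,9} 5  {1,3,7,8,9} 20  {1,6,7,8,9} 10  {2,4,5,6,9} 1  {3,4,5,6,9} 5  {3,5,6,8,9} 20  {3,6,7,8,9} 30  {4,5,6,8,9} 5  {5,6,7,8,9} 10
  6 to go: {0,1,3,7,8,9} 30  {0,1,6,7,8,9} 15  {1,3,6,7,8,9} 60  {1,5,6,7,8,9} 20  {2,3,4,5,6,9} 6  {2,4,5,6,8,9} 6  {3,4,5,6,8,9} 30  {3,5,6,7,8,9} 60  {4,5,6,7,8,9} 15
  7 to go: {0,1,3,6,7,8,9} 105  {0,1,5,6,7,8,9} 35  {1,3,5,6,7,8,9} 140  {1,4,5,6,7,8,9} 35  {2,3,4,5,6,8,9} 42  {2,4,5,6,7,8,9} 21  {3,4,5,6,7,8,9} 105
  8 to go: {0,1,3,5,6,7,8,9} 280  {0,1,4,5,6,7,8,9} 70  {1,2,4,5,6,7,8,9} 56  {1,3,4,5,6,7,8,9} 280  {2,3,4,5,6,7,8,9} 168
  if 0:a drops first: 504 orders
  if 2:i drops first: 630 orders
  if 3:o drops first: 126 orders
heap linearizations: 1260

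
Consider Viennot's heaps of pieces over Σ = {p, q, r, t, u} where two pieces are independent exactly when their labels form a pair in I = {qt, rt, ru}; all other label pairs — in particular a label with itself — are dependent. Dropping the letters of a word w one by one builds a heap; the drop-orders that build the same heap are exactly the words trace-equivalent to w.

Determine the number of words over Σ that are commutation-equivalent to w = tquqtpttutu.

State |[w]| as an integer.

0(t) covers ∅
1(q) covers ∅
2(u) covers 0:t, 1:q
3(q) covers 2:u
4(t) covers 2:u
5(p) covers 3:q, 4:t
6(t) covers 5:p
7(t) covers 6:t
8(u) covers 7:t
9(t) covers 8:u
10(u) covers 9:t
floor of heap: 0:t, 1:q
completions by unplaced set U, small U first (add the entries for U minus each lowest piece of U):
  |U|=1: {10}:1
  |U|=2: {9,10}:1
  |U|=3: {8,9,10}:1
  |U|=4: {7,8,9,10}:1
  |U|=5: {6,7,8,9,10}:1
  |U|=6: {5,6,7,8,9,10}:1
  |U|=7: {3,5,6,7,8,9,10}:1  {4,5,6,7,8,9,10}:1
  |U|=8: {3,4,5,6,7,8,9,10}:2
  |U|=9: {2,3,4,5,6,7,8,9,10}:2
  start at 0(t): 2
  start at 1(q): 2
sum over floor = 4

4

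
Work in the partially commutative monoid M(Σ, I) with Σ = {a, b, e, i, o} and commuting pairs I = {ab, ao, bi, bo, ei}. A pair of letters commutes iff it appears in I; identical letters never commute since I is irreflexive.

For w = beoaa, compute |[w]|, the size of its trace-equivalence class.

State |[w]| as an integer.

3

drop 0:b onto floor
drop 1:e onto {0:b}
drop 2:o onto {1:e}
drop 3:a onto {1:e}
drop 4:a onto {3:a}
ground layer = {0:b}
drop-orders for the pieces not yet dropped (sum over which currently-grounded one goes next):
  1 to go: {2} 1  {4} 1
  2 to go: {2,4} 2  {3,4} 1
  3 to go: {2,3,4} 3
  if 0:b drops first: 3 orders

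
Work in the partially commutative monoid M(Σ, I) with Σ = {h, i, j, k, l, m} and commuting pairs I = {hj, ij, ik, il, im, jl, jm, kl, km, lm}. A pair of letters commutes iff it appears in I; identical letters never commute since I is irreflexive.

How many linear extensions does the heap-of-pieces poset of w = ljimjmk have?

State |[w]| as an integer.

420

drop 0:l onto floor
drop 1:j onto floor
drop 2:i onto floor
drop 3:m onto floor
drop 4:j onto {1:j}
drop 5:m onto {3:m}
drop 6:k onto {4:j}
ground layer = {0:l, 1:j, 2:i, 3:m}
drop-orders for the pieces not yet dropped (sum over which currently-grounded one goes next):
  1 to go: {0} 1  {2} 1  {5} 1  {6} 1
  2 to go: {0,2} 2  {0,5} 2  {0,6} 2  {2,5} 2  {2,6} 2  {3,5} 1  {4,6} 1  {5,6} 2
  3 to go: {0,2,5} 6  {0,2,6} 6  {0,3,5} 3  {0,4,6} 3  {0,5,6} 6  {1,4,6} 1  {2,3,5} 3  {2,4,6} 3  {2,5,6} 6  {3,5,6} 3  {4,5,6} 3
  4 to go: {0,1,4,6} 4  {0,2,3,5} 12  {0,2,4,6} 12  {0,2,5,6} 24  {0,3,5,6} 12  {0,4,5,6} 12  {1,2,4,6} 4  {1,4,5,6} 4  {2,3,5,6} 12  {2,4,5,6} 12  {3,4,5,6} 6
  5 to go: {0,1,2,4,6} 20  {0,1,4,5,6} 20  {0,2,3,5,6} 60  {0,2,4,5,6} 60  {0,3,4,5,6} 30  {1,2,4,5,6} 20  {1,3,4,5,6} 10  {2,3,4,5,6} 30
  if 0:l drops first: 60 orders
  if 1:j drops first: 180 orders
  if 2:i drops first: 60 orders
  if 3:m drops first: 120 orders
heap linearizations: 420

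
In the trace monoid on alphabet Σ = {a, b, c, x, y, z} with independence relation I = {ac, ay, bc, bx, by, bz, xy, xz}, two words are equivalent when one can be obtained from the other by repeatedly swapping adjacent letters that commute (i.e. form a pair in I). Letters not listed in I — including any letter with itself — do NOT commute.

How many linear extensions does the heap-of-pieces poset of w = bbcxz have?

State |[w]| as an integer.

piece 0:b — minimal
piece 1:b rests on {0:b}
piece 2:c — minimal
piece 3:x rests on {2:c}
piece 4:z rests on {2:c}
minimal pieces: {0:b, 2:c}
ways to finish when only these pieces remain (= sum over removing one remaining piece with nothing left below it):
  1 left: {1}→1  {3}→1  {4}→1
  2 left: {0,1}→1  {1,3}→2  {1,4}→2  {3,4}→2
  3 left: {0,1,3}→3  {0,1,4}→3  {1,3,4}→6  {2,3,4}→2
  placing 0:b first → 8 extensions
  placing 2:c first → 12 extensions
total linear extensions = 20

20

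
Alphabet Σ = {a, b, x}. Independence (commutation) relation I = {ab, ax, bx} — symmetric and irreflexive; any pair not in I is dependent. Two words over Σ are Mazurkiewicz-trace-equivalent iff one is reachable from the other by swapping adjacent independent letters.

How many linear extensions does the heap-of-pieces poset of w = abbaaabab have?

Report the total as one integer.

#0=a has no predecessor
#1=b has no predecessor
#2=b depends on [1:b]
#3=a depends on [0:a]
#4=a depends on [3:a]
#5=a depends on [4:a]
#6=b depends on [2:b]
#7=a depends on [5:a]
#8=b depends on [6:b]
sources: [0:a, 1:b]
N(rest) = Σ N(rest − s) over sources s of rest; N(one piece) = 1:
  size 1 → [7]=1  [8]=1
  size 2 → [5,7]=1  [6,8]=1  [7,8]=2
  size 3 → [2,6,8]=1  [4,5,7]=1  [5,7,8]=3  [6,7,8]=3
  size 4 → [1,2,6,8]=1  [2,6,7,8]=4  [3,4,5,7]=1  [4,5,7,8]=4  [5,6,7,8]=6
  size 5 → [0,3,4,5,7]=1  [1,2,6,7,8]=5  [2,5,6,7,8]=10  [3,4,5,7,8]=5  [4,5,6,7,8]=10
  size 6 → [0,3,4,5,7,8]=6  [1,2,5,6,7,8]=15  [2,4,5,6,7,8]=20  [3,4,5,6,7,8]=15
  size 7 → [0,3,4,5,6,7,8]=21  [1,2,4,5,6,7,8]=35  [2,3,4,5,6,7,8]=35
  first=0(a) contributes 70
  first=1(b) contributes 56
|[w]| = 126

126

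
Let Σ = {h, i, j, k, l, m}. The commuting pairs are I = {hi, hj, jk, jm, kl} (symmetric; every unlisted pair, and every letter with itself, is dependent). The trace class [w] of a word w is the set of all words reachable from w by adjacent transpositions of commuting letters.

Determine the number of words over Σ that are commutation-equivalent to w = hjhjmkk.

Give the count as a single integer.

piece 0:h — minimal
piece 1:j — minimal
piece 2:h rests on {0:h}
piece 3:j rests on {1:j}
piece 4:m rests on {2:h}
piece 5:k rests on {4:m}
piece 6:k rests on {5:k}
minimal pieces: {0:h, 1:j}
ways to finish when only these pieces remain (= sum over removing one remaining piece with nothing left below it):
  1 left: {3}→1  {6}→1
  2 left: {1,3}→1  {3,6}→2  {5,6}→1
  3 left: {1,3,6}→3  {3,5,6}→3  {4,5,6}→1
  4 left: {1,3,5,6}→6  {2,4,5,6}→1  {3,4,5,6}→4
  5 left: {0,2,4,5,6}→1  {1,3,4,5,6}→10  {2,3,4,5,6}→5
  placing 0:h first → 15 extensions
  placing 1:j first → 6 extensions
total linear extensions = 21

21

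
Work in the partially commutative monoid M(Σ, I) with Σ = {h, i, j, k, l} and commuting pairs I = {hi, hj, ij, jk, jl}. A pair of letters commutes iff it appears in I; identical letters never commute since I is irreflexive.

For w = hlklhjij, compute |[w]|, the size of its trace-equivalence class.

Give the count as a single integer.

#0=h has no predecessor
#1=l depends on [0:h]
#2=k depends on [1:l]
#3=l depends on [2:k]
#4=h depends on [3:l]
#5=j has no predecessor
#6=i depends on [3:l]
#7=j depends on [5:j]
sources: [0:h, 5:j]
N(rest) = Σ N(rest − s) over sources s of rest; N(one piece) = 1:
  size 1 → [4]=1  [6]=1  [7]=1
  size 2 → [4,6]=2  [4,7]=2  [5,7]=1  [6,7]=2
  size 3 → [3,4,6]=2  [4,5,7]=3  [4,6,7]=6  [5,6,7]=3
  size 4 → [2,3,4,6]=2  [3,4,6,7]=8  [4,5,6,7]=12
  size 5 → [1,2,3,4,6]=2  [2,3,4,6,7]=10  [3,4,5,6,7]=20
  size 6 → [0,1,2,3,4,6]=2  [1,2,3,4,6,7]=12  [2,3,4,5,6,7]=30
  first=0(h) contributes 42
  first=5(j) contributes 14
|[w]| = 56

56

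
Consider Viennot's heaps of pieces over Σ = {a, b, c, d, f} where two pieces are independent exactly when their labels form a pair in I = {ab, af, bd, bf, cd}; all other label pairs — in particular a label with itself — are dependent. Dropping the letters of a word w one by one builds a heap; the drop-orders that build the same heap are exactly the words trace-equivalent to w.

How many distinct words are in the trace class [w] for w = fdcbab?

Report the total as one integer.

9

0(f) covers ∅
1(d) covers 0:f
2(c) covers 0:f
3(b) covers 2:c
4(a) covers 1:d, 2:c
5(b) covers 3:b
floor of heap: 0:f
completions by unplaced set U, small U first (add the entries for U minus each lowest piece of U):
  |U|=1: {4}:1  {5}:1
  |U|=2: {1,4}:1  {3,5}:1  {4,5}:2
  |U|=3: {1,4,5}:3  {3,4,5}:3
  |U|=4: {1,3,4,5}:6  {2,3,4,5}:3
  start at 0(f): 9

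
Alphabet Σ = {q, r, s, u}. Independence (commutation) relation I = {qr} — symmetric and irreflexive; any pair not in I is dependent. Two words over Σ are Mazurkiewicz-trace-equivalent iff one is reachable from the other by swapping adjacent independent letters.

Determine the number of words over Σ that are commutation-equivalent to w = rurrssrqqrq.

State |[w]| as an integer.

0(r) covers ∅
1(u) covers 0:r
2(r) covers 1:u
3(r) covers 2:r
4(s) covers 3:r
5(s) covers 4:s
6(r) covers 5:s
7(q) covers 5:s
8(q) covers 7:q
9(r) covers 6:r
10(q) covers 8:q
floor of heap: 0:r
completions by unplaced set U, small U first (add the entries for U minus each lowest piece of U):
  |U|=1: {9}:1  {10}:1
  |U|=2: {6,9}:1  {8,10}:1  {9,10}:2
  |U|=3: {6,9,10}:3  {7,8,10}:1  {8,9,10}:3
  |U|=4: {6,8,9,10}:6  {7,8,9,10}:4
  |U|=5: {6,7,8,9,10}:10
  |U|=6: {5,6,7,8,9,10}:10
  |U|=7: {4,5,6,7,8,9,10}:10
  |U|=8: {3,4,5,6,7,8,9,10}:10
  |U|=9: {2,3,4,5,6,7,8,9,10}:10
  start at 0(r): 10

10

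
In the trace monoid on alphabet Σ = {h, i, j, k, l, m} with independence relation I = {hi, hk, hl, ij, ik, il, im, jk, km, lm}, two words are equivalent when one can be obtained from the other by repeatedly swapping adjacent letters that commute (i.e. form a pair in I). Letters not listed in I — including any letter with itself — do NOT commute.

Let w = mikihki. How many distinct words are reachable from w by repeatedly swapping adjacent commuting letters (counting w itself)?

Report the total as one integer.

#0=m has no predecessor
#1=i has no predecessor
#2=k has no predecessor
#3=i depends on [1:i]
#4=h depends on [0:m]
#5=k depends on [2:k]
#6=i depends on [3:i]
sources: [0:m, 1:i, 2:k]
N(rest) = Σ N(rest − s) over sources s of rest; N(one piece) = 1:
  size 1 → [4]=1  [5]=1  [6]=1
  size 2 → [0,4]=1  [2,5]=1  [3,6]=1  [4,5]=2  [4,6]=2  [5,6]=2
  size 3 → [0,4,5]=3  [0,4,6]=3  [1,3,6]=1  [2,4,5]=3  [2,5,6]=3  [3,4,6]=3  [3,5,6]=3  [4,5,6]=6
  size 4 → [0,2,4,5]=6  [0,3,4,6]=6  [0,4,5,6]=12  [1,3,4,6]=4  [1,3,5,6]=4  [2,3,5,6]=6  [2,4,5,6]=12  [3,4,5,6]=12
  size 5 → [0,1,3,4,6]=10  [0,2,4,5,6]=30  [0,3,4,5,6]=30  [1,2,3,5,6]=10  [1,3,4,5,6]=20  [2,3,4,5,6]=30
  first=0(m) contributes 60
  first=1(i) contributes 90
  first=2(k) contributes 60
|[w]| = 210

210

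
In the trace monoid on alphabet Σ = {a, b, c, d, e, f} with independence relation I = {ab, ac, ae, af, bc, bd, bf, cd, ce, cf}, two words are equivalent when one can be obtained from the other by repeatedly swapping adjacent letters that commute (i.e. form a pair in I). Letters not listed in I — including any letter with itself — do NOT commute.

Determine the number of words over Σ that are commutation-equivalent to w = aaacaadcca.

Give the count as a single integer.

120

piece 0:a — minimal
piece 1:a rests on {0:a}
piece 2:a rests on {1:a}
piece 3:c — minimal
piece 4:a rests on {2:a}
piece 5:a rests on {4:a}
piece 6:d rests on {5:a}
piece 7:c rests on {3:c}
piece 8:c rests on {7:c}
piece 9:a rests on {6:d}
minimal pieces: {0:a, 3:c}
ways to finish when only these pieces remain (= sum over removing one remaining piece with nothing left below it):
  1 left: {8}→1  {9}→1
  2 left: {6,9}→1  {7,8}→1  {8,9}→2
  3 left: {3,7,8}→1  {5,6,9}→1  {6,8,9}→3  {7,8,9}→3
  4 left: {3,7,8,9}→4  {4,5,6,9}→1  {5,6,8,9}→4  {6,7,8,9}→6
  5 left: {2,4,5,6,9}→1  {3,6,7,8,9}→10  {4,5,6,8,9}→5  {5,6,7,8,9}→10
  6 left: {1,2,4,5,6,9}→1  {2,4,5,6,8,9}→6  {3,5,6,7,8,9}→20  {4,5,6,7,8,9}→15
  7 left: {0,1,2,4,5,6,9}→1  {1,2,4,5,6,8,9}→7  {2,4,5,6,7,8,9}→21  {3,4,5,6,7,8,9}→35
  8 left: {0,1,2,4,5,6,8,9}→8  {1,2,4,5,6,7,8,9}→28  {2,3,4,5,6,7,8,9}→56
  placing 0:a first → 84 extensions
  placing 3:c first → 36 extensions
total linear extensions = 120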